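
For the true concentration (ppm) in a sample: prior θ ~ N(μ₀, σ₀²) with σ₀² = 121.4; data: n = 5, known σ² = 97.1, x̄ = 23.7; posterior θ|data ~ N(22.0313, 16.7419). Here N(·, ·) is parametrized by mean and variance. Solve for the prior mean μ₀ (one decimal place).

μ₀ = 11.6

With known observation variance, the Normal–Normal posterior has precision τ_n = τ₀ + n/σ² and mean μ_n = (τ₀μ₀ + (n/σ²)x̄)/τ_n.
Here τ₀ = 1/121.4 = 0.008237 and τ_data = 5/97.1 = 0.051493, so τ_n = 0.059730.
Rearranging for μ₀: μ₀ = (μ_n·τ_n − τ_data·x̄)/τ₀ = (22.0313·0.059730 − 0.051493·23.7) / 0.008237 = 0.095545/0.008237 ≈ 11.6.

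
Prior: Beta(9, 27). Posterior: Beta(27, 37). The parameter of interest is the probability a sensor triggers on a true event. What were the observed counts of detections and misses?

18 detections and 10 misses

A Beta(a, b) prior with s successes and f failures in binomial data gives a Beta(a+s, b+f) posterior.
So s = 27 − 9 = 18 and f = 37 − 27 = 10.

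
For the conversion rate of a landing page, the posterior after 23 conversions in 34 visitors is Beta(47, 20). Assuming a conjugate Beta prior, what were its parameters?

Under Beta–binomial conjugacy the posterior parameters are (a+s, b+f).
So a = 47 − 23 = 24 and b = 20 − 11 = 9.

Beta(24, 9)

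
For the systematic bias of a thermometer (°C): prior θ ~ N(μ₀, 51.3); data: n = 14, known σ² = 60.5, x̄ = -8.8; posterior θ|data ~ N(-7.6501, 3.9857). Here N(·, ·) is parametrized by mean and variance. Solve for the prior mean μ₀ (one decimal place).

With known observation variance, the Normal–Normal posterior has precision τ_n = τ₀ + n/σ² and mean μ_n = (τ₀μ₀ + (n/σ²)x̄)/τ_n.
Here τ₀ = 1/51.3 = 0.019493 and τ_data = 14/60.5 = 0.231405, so τ_n = 0.250898.
Rearranging for μ₀: μ₀ = (μ_n·τ_n − τ_data·x̄)/τ₀ = (-7.6501·0.250898 − 0.231405·-8.8) / 0.019493 = 0.116969/0.019493 ≈ 6.0.

μ₀ = 6.0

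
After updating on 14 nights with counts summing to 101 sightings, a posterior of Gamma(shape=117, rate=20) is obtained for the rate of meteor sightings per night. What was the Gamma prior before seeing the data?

A Gamma(α, β) prior (rate parametrization) on a Poisson rate with n observations summing to S gives posterior Gamma(α+S, β+n).
So α = 117 − 101 = 16 and β = 20 − 14 = 6.

Gamma(shape=16, rate=6)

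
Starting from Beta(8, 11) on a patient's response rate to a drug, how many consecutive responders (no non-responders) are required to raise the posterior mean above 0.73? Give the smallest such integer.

k = 22

After k responders and 0 non-responders the posterior is Beta(8+k, 11), with mean (8+k)/(8+11+k).
Set (8+k)/(19+k) > 0.73 and solve: k > (0.73·19 − 8)/(1 − 0.73) = 21.741.
The smallest integer exceeding 21.741 is 22.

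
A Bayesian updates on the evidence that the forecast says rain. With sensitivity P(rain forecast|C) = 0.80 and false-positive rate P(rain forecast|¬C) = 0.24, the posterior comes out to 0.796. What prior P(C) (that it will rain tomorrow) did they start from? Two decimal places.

P(C) = 0.54

Bayes' rule in odds form gives O(C|E) = O(C)·[P(E|C)/P(E|¬C)], hence O(C) = O(C|E)/LR.
Posterior odds = 0.796/(1−0.796) = 3.9020. LR = 0.80/0.24 = 3.3333.
Prior odds = 3.9020/3.3333 = 1.1706, so P(C) = 1.1706/(1+1.1706) ≈ 0.54.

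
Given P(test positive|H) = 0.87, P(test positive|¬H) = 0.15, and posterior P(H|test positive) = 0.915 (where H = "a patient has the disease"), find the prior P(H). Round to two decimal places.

P(H) = 0.65

Bayes' rule in odds form gives O(H|E) = O(H)·[P(E|H)/P(E|¬H)], hence O(H) = O(H|E)/LR.
Posterior odds = 0.915/(1−0.915) = 10.7647. LR = 0.87/0.15 = 5.8000.
Prior odds = 10.7647/5.8000 = 1.8560, so P(H) = 1.8560/(1+1.8560) ≈ 0.65.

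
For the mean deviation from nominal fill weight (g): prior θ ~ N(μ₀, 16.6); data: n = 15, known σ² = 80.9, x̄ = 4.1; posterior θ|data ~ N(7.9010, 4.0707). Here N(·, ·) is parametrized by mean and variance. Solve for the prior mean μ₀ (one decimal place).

μ₀ = 19.6

With known observation variance, the Normal–Normal posterior has precision τ_n = τ₀ + n/σ² and mean μ_n = (τ₀μ₀ + (n/σ²)x̄)/τ_n.
Here τ₀ = 1/16.6 = 0.060241 and τ_data = 15/80.9 = 0.185414, so τ_n = 0.245655.
Rearranging for μ₀: μ₀ = (μ_n·τ_n − τ_data·x̄)/τ₀ = (7.9010·0.245655 − 0.185414·4.1) / 0.060241 = 1.180723/0.060241 ≈ 19.6.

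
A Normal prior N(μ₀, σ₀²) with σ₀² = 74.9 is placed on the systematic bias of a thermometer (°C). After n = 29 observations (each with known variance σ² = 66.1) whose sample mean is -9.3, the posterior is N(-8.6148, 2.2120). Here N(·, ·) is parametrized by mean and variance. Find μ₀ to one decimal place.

With known observation variance, the Normal–Normal posterior has precision τ_n = τ₀ + n/σ² and mean μ_n = (τ₀μ₀ + (n/σ²)x̄)/τ_n.
Here τ₀ = 1/74.9 = 0.013351 and τ_data = 29/66.1 = 0.438729, so τ_n = 0.452080.
Rearranging for μ₀: μ₀ = (μ_n·τ_n − τ_data·x̄)/τ₀ = (-8.6148·0.452080 − 0.438729·-9.3) / 0.013351 = 0.185601/0.013351 ≈ 13.9.

μ₀ = 13.9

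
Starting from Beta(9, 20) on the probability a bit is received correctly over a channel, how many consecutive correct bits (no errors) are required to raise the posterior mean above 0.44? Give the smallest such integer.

After k correct bits and 0 errors the posterior is Beta(9+k, 20), with mean (9+k)/(9+20+k).
Set (9+k)/(29+k) > 0.44 and solve: k > (0.44·29 − 9)/(1 − 0.44) = 6.714.
The smallest integer exceeding 6.714 is 7, and checking k=7: (16)/(36) = 0.4444 > 0.44.

k = 7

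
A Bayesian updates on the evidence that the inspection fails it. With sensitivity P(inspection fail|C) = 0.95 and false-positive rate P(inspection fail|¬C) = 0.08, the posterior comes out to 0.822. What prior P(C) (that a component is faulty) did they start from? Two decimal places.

Bayes' rule in odds form gives O(C|E) = O(C)·[P(E|C)/P(E|¬C)], hence O(C) = O(C|E)/LR.
Posterior odds = 0.822/(1−0.822) = 4.6180. LR = 0.95/0.08 = 11.8750.
Prior odds = 4.6180/11.8750 = 0.3889, so P(C) = 0.3889/(1+0.3889) ≈ 0.28.

P(C) = 0.28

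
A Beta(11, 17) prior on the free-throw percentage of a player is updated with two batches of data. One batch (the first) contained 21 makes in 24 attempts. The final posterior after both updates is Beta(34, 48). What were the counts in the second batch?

2 makes and 28 misses

Because Beta–binomial updating is additive in the counts, the combined data contributed (α_post−α_prior, β_post−β_prior) successes and failures.
Total across both batches: 34−11=23 makes, 48−17=31 misses.
Subtract the first batch: 23−21=2 makes and 31−3=28 misses.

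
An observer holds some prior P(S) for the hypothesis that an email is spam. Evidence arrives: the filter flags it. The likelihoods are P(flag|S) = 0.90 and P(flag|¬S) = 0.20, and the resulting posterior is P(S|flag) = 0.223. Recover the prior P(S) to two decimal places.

P(S) = 0.06

In odds form, posterior odds = prior odds × likelihood ratio, so prior odds = posterior odds ÷ LR.
Posterior odds = 0.223/(1−0.223) = 0.2870. LR = 0.90/0.20 = 4.5000.
Prior odds = 0.2870/4.5000 = 0.0638, so P(S) = 0.0638/(1+0.0638) ≈ 0.06.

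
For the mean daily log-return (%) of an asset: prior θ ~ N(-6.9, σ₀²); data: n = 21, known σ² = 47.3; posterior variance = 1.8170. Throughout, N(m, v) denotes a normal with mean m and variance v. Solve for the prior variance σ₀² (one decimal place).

σ₀² = 9.4

For the Normal–Normal model with known σ², precisions add: τ_n = τ₀ + n/σ².
So 1/σ₀² = 1/1.8170 − 21/47.3 = 0.550358 − 0.443975 = 0.106383.
Hence σ₀² = 1/0.106383 ≈ 9.4.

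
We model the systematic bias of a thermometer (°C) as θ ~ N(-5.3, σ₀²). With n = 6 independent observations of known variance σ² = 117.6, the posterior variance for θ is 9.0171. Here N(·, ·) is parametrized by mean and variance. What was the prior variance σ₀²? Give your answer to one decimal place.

Posterior precision equals prior precision plus data precision: 1/σ_n² = 1/σ₀² + n/σ².
So 1/σ₀² = 1/9.0171 − 6/117.6 = 0.110900 − 0.051020 = 0.059880.
Hence σ₀² = 1/0.059880 ≈ 16.7.

σ₀² = 16.7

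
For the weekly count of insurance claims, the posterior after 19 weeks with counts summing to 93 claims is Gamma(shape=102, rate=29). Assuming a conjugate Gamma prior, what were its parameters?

Gamma(shape=9, rate=10)

A Gamma(α, β) prior (rate parametrization) on a Poisson rate with n observations summing to S gives posterior Gamma(α+S, β+n).
So α = 102 − 93 = 9 and β = 29 − 19 = 10.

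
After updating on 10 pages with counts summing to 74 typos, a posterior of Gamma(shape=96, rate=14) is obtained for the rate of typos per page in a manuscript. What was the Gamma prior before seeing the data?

Gamma(shape=22, rate=4)

Gamma–Poisson conjugacy: posterior shape = α + Σxᵢ, posterior rate = β + n.
So α = 96 − 74 = 22 and β = 14 − 10 = 4.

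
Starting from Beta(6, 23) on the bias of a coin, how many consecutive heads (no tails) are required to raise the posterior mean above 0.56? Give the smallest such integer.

After k heads and 0 tails the posterior is Beta(6+k, 23), with mean (6+k)/(6+23+k).
Set (6+k)/(29+k) > 0.56 and solve: k > (0.56·29 − 6)/(1 − 0.56) = 23.273.
The smallest integer exceeding 23.273 is 24, and checking k=24: (30)/(53) = 0.5660 > 0.56.

k = 24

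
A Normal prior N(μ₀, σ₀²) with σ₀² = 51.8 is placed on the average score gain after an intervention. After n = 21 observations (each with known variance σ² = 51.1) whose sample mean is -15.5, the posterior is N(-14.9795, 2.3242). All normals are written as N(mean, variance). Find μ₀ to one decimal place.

With known observation variance, the Normal–Normal posterior has precision τ_n = τ₀ + n/σ² and mean μ_n = (τ₀μ₀ + (n/σ²)x̄)/τ_n.
Here τ₀ = 1/51.8 = 0.019305 and τ_data = 21/51.1 = 0.410959, so τ_n = 0.430264.
Rearranging for μ₀: μ₀ = (μ_n·τ_n − τ_data·x̄)/τ₀ = (-14.9795·0.430264 − 0.410959·-15.5) / 0.019305 = -0.075275/0.019305 ≈ -3.9.

μ₀ = -3.9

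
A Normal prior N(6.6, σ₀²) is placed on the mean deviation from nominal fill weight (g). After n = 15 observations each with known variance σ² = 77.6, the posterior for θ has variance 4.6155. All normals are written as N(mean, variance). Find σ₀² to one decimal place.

For the Normal–Normal model with known σ², precisions add: τ_n = τ₀ + n/σ².
So 1/σ₀² = 1/4.6155 − 15/77.6 = 0.216661 − 0.193299 = 0.023362.
Hence σ₀² = 1/0.023362 ≈ 42.8.

σ₀² = 42.8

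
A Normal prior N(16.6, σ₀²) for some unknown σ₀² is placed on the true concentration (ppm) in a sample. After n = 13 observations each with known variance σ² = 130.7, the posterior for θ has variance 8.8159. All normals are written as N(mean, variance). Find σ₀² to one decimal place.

For the Normal–Normal model with known σ², precisions add: τ_n = τ₀ + n/σ².
So 1/σ₀² = 1/8.8159 − 13/130.7 = 0.113431 − 0.099464 = 0.013967.
Hence σ₀² = 1/0.013967 ≈ 71.6.

σ₀² = 71.6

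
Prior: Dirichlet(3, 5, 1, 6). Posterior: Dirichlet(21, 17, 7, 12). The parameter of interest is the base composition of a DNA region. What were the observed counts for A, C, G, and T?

For a Dirichlet(α) prior with multinomial counts c, the posterior is Dirichlet(α + c) componentwise.
Counts are posterior − prior componentwise: 21−3=18, 17−5=12, 7−1=6, 12−6=6.

counts (18, 12, 6, 6)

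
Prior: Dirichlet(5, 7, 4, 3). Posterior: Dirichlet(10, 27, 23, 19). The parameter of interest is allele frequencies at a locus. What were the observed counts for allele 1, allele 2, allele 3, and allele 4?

counts (5, 20, 19, 16)

For a Dirichlet(α) prior with multinomial counts c, the posterior is Dirichlet(α + c) componentwise.
Counts are posterior − prior componentwise: 10−5=5, 27−7=20, 23−4=19, 19−3=16.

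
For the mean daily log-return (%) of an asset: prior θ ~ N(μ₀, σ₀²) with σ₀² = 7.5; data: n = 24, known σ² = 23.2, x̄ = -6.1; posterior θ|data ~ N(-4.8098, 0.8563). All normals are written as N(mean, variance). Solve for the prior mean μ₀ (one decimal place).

The posterior mean is a precision-weighted average: μ_n = (τ₀μ₀ + τ_data·x̄)/(τ₀+τ_data), with τ₀=1/σ₀² and τ_data=n/σ².
Here τ₀ = 1/7.5 = 0.133333 and τ_data = 24/23.2 = 1.034483, so τ_n = 1.167816.
Rearranging for μ₀: μ₀ = (μ_n·τ_n − τ_data·x̄)/τ₀ = (-4.8098·1.167816 − 1.034483·-6.1) / 0.133333 = 0.693385/0.133333 ≈ 5.2.

μ₀ = 5.2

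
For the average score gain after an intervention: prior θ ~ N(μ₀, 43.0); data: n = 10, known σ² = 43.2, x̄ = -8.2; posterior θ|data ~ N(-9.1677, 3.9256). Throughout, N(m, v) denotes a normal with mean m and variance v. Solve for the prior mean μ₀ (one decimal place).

The posterior mean is a precision-weighted average: μ_n = (τ₀μ₀ + τ_data·x̄)/(τ₀+τ_data), with τ₀=1/σ₀² and τ_data=n/σ².
Here τ₀ = 1/43.0 = 0.023256 and τ_data = 10/43.2 = 0.231481, so τ_n = 0.254737.
Rearranging for μ₀: μ₀ = (μ_n·τ_n − τ_data·x̄)/τ₀ = (-9.1677·0.254737 − 0.231481·-8.2) / 0.023256 = -0.437208/0.023256 ≈ -18.8.

μ₀ = -18.8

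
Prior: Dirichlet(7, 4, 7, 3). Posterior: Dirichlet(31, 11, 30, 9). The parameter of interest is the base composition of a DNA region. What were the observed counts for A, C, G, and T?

counts (24, 7, 23, 6)

For a Dirichlet(α) prior with multinomial counts c, the posterior is Dirichlet(α + c) componentwise.
Counts are posterior − prior componentwise: 31−7=24, 11−4=7, 30−7=23, 9−3=6.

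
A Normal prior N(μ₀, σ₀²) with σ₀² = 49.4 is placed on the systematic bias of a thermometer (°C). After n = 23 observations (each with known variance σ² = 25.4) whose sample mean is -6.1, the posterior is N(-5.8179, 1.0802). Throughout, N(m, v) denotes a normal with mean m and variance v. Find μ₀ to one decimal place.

μ₀ = 6.8

The posterior mean is a precision-weighted average: μ_n = (τ₀μ₀ + τ_data·x̄)/(τ₀+τ_data), with τ₀=1/σ₀² and τ_data=n/σ².
Here τ₀ = 1/49.4 = 0.020243 and τ_data = 23/25.4 = 0.905512, so τ_n = 0.925755.
Rearranging for μ₀: μ₀ = (μ_n·τ_n − τ_data·x̄)/τ₀ = (-5.8179·0.925755 − 0.905512·-6.1) / 0.020243 = 0.137673/0.020243 ≈ 6.8.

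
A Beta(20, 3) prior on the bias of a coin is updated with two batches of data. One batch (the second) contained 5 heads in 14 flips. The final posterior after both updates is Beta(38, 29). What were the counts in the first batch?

Because Beta–binomial updating is additive in the counts, the combined data contributed (α_post−α_prior, β_post−β_prior) successes and failures.
Total across both batches: 38−20=18 heads, 29−3=26 tails.
Subtract the second batch: 18−5=13 heads and 26−9=17 tails.

13 heads and 17 tails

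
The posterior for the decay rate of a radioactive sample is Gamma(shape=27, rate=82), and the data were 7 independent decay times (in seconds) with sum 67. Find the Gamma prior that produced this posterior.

Gamma(shape=20, rate=15)

Gamma–exponential conjugacy: posterior shape = α + n, posterior rate = β + Σtᵢ.
So α = 27 − 7 = 20 and β = 82 − 67 = 15.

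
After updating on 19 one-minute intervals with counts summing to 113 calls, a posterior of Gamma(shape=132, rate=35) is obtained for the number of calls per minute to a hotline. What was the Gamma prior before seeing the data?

Gamma(shape=19, rate=16)

Gamma–Poisson conjugacy: posterior shape = α + Σxᵢ, posterior rate = β + n.
So α = 132 − 113 = 19 and β = 35 − 19 = 16.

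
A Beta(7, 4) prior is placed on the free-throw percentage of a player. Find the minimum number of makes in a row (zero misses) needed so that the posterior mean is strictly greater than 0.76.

k = 6

After k makes and 0 misses the posterior is Beta(7+k, 4), with mean (7+k)/(7+4+k).
Set (7+k)/(11+k) > 0.76 and solve: k > (0.76·11 − 7)/(1 − 0.76) = 5.667.
The smallest integer exceeding 5.667 is 6.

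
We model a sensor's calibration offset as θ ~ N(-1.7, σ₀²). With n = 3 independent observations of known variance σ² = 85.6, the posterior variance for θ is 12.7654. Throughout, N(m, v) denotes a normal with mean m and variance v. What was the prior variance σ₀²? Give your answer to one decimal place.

For the Normal–Normal model with known σ², precisions add: τ_n = τ₀ + n/σ².
So 1/σ₀² = 1/12.7654 − 3/85.6 = 0.078337 − 0.035047 = 0.043290.
Hence σ₀² = 1/0.043290 ≈ 23.1.

σ₀² = 23.1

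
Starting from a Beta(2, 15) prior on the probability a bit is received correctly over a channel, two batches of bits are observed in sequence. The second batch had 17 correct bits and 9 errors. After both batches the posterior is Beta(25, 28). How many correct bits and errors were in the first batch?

6 correct bits and 4 errors

Sequential conjugate updates are equivalent to a single update on the pooled data, so total successes = posterior α − prior α and total failures = posterior β − prior β.
Total across both batches: 25−2=23 correct bits, 28−15=13 errors.
Subtract the second batch: 23−17=6 correct bits and 13−9=4 errors.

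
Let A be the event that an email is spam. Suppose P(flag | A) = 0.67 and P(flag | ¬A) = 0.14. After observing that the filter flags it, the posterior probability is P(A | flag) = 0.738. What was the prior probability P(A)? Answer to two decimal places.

P(A) = 0.37

Bayes' rule in odds form gives O(A|E) = O(A)·[P(E|A)/P(E|¬A)], hence O(A) = O(A|E)/LR.
Posterior odds = 0.738/(1−0.738) = 2.8168. LR = 0.67/0.14 = 4.7857.
Prior odds = 2.8168/4.7857 = 0.5886, so P(A) = 0.5886/(1+0.5886) ≈ 0.37.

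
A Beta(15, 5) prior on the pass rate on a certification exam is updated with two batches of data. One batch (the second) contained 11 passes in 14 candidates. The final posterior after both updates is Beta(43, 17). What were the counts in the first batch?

Sequential conjugate updates are equivalent to a single update on the pooled data, so total successes = posterior α − prior α and total failures = posterior β − prior β.
Total across both batches: 43−15=28 passes, 17−5=12 failures.
Subtract the second batch: 28−11=17 passes and 12−3=9 failures.

17 passes and 9 failures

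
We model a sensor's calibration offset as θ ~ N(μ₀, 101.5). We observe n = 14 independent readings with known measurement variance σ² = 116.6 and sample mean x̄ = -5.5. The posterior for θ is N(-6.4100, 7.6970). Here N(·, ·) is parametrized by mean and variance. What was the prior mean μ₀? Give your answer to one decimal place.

The posterior mean is a precision-weighted average: μ_n = (τ₀μ₀ + τ_data·x̄)/(τ₀+τ_data), with τ₀=1/σ₀² and τ_data=n/σ².
Here τ₀ = 1/101.5 = 0.009852 and τ_data = 14/116.6 = 0.120069, so τ_n = 0.129921.
Rearranging for μ₀: μ₀ = (μ_n·τ_n − τ_data·x̄)/τ₀ = (-6.4100·0.129921 − 0.120069·-5.5) / 0.009852 = -0.172414/0.009852 ≈ -17.5.

μ₀ = -17.5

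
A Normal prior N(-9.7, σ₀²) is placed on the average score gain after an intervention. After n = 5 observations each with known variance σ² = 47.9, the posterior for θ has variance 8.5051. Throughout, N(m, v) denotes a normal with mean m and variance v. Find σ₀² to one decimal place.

σ₀² = 75.8

Posterior precision equals prior precision plus data precision: 1/σ_n² = 1/σ₀² + n/σ².
So 1/σ₀² = 1/8.5051 − 5/47.9 = 0.117577 − 0.104384 = 0.013193.
Hence σ₀² = 1/0.013193 ≈ 75.8.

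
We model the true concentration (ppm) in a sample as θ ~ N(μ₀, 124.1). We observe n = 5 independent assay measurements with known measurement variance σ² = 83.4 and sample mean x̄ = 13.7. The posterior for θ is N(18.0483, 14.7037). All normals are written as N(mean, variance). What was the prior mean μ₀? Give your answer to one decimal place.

The posterior mean is a precision-weighted average: μ_n = (τ₀μ₀ + τ_data·x̄)/(τ₀+τ_data), with τ₀=1/σ₀² and τ_data=n/σ².
Here τ₀ = 1/124.1 = 0.008058 and τ_data = 5/83.4 = 0.059952, so τ_n = 0.068010.
Rearranging for μ₀: μ₀ = (μ_n·τ_n − τ_data·x̄)/τ₀ = (18.0483·0.068010 − 0.059952·13.7) / 0.008058 = 0.406122/0.008058 ≈ 50.4.

μ₀ = 50.4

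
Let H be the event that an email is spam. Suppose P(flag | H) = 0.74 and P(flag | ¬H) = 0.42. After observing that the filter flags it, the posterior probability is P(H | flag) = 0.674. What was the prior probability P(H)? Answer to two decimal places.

In odds form, posterior odds = prior odds × likelihood ratio, so prior odds = posterior odds ÷ LR.
Posterior odds = 0.674/(1−0.674) = 2.0675. LR = 0.74/0.42 = 1.7619.
Prior odds = 2.0675/1.7619 = 1.1734, so P(H) = 1.1734/(1+1.1734) ≈ 0.54.

P(H) = 0.54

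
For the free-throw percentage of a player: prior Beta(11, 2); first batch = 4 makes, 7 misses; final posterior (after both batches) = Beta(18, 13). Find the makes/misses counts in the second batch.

3 makes and 4 misses

Sequential conjugate updates are equivalent to a single update on the pooled data, so total successes = posterior α − prior α and total failures = posterior β − prior β.
Total across both batches: 18−11=7 makes, 13−2=11 misses.
Subtract the first batch: 7−4=3 makes and 11−7=4 misses.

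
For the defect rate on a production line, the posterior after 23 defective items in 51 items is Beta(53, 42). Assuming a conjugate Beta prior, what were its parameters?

Beta(30, 14)

A Beta(α, β) prior with s successes and f failures in binomial data gives a Beta(α+s, β+f) posterior.
So α = 53 − 23 = 30 and β = 42 − 28 = 14.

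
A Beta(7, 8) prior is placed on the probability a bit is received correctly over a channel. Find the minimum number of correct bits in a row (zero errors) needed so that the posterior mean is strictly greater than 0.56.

After k correct bits and 0 errors the posterior is Beta(7+k, 8), with mean (7+k)/(7+8+k).
Set (7+k)/(15+k) > 0.56 and solve: k > (0.56·15 − 7)/(1 − 0.56) = 3.182.
The smallest integer exceeding 3.182 is 4, and checking k=4: (11)/(19) = 0.5789 > 0.56.

k = 4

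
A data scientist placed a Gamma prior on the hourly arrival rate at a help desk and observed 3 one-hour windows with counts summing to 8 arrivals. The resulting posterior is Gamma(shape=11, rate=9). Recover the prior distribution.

A Gamma(α, β) prior (rate parametrization) on a Poisson rate with n observations summing to S gives posterior Gamma(α+S, β+n).
So α = 11 − 8 = 3 and β = 9 − 3 = 6.

Gamma(shape=3, rate=6)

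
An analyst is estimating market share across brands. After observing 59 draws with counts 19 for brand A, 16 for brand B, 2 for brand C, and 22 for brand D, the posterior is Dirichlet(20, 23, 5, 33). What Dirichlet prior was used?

For a Dirichlet(α) prior with multinomial counts c, the posterior is Dirichlet(α + c) componentwise.
Subtract each count from the matching posterior parameter: 20−19=1, 23−16=7, 5−2=3, 33−22=11.

Dirichlet(1, 7, 3, 11)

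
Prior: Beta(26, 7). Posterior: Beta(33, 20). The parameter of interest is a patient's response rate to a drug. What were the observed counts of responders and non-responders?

7 responders and 13 non-responders

Under Beta–binomial conjugacy the posterior parameters are (a+s, b+f).
Match parameters: s=33−26=7, f=20−7=13.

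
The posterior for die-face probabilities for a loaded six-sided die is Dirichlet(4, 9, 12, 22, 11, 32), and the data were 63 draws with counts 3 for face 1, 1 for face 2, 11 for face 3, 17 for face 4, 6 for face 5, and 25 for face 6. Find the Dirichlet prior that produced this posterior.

Dirichlet(1, 8, 1, 5, 5, 7)

For a Dirichlet(α) prior with multinomial counts c, the posterior is Dirichlet(α + c) componentwise.
Subtract each count from the matching posterior parameter: 4−3=1, 9−1=8, 12−11=1, 22−17=5, 11−6=5, 32−25=7.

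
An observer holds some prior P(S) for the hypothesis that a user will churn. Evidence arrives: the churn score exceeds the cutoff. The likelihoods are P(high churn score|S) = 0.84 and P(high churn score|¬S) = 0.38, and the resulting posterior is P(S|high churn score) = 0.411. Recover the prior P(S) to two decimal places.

In odds form, posterior odds = prior odds × likelihood ratio, so prior odds = posterior odds ÷ LR.
Posterior odds = 0.411/(1−0.411) = 0.6978. LR = 0.84/0.38 = 2.2105.
Prior odds = 0.6978/2.2105 = 0.3157, so P(S) = 0.3157/(1+0.3157) ≈ 0.24.

P(S) = 0.24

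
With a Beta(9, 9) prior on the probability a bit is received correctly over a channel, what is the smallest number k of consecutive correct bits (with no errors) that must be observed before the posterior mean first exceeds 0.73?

k = 16

After k correct bits and 0 errors the posterior is Beta(9+k, 9), with mean (9+k)/(9+9+k).
Set (9+k)/(18+k) > 0.73 and solve: k > (0.73·18 − 9)/(1 − 0.73) = 15.333.
The smallest integer exceeding 15.333 is 16, and checking k=16: (25)/(34) = 0.7353 > 0.73.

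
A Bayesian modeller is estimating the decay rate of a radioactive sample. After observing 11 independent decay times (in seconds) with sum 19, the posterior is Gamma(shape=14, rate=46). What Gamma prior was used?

For an exponential likelihood with a Gamma(α, β) prior on the rate, n observations with total T give posterior Gamma(α+n, β+T).
So α = 14 − 11 = 3 and β = 46 − 19 = 27.

Gamma(shape=3, rate=27)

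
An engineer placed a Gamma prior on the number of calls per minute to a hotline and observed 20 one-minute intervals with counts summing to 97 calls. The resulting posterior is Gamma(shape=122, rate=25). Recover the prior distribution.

Gamma(shape=25, rate=5)

A Gamma(α, β) prior (rate parametrization) on a Poisson rate with n observations summing to S gives posterior Gamma(α+S, β+n).
So α = 122 − 97 = 25 and β = 25 − 20 = 5.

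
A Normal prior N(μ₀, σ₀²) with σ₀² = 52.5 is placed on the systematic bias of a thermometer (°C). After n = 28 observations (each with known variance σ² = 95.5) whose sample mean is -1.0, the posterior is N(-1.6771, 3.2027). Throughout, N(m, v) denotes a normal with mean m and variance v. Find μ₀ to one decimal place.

With known observation variance, the Normal–Normal posterior has precision τ_n = τ₀ + n/σ² and mean μ_n = (τ₀μ₀ + (n/σ²)x̄)/τ_n.
Here τ₀ = 1/52.5 = 0.019048 and τ_data = 28/95.5 = 0.293194, so τ_n = 0.312242.
Rearranging for μ₀: μ₀ = (μ_n·τ_n − τ_data·x̄)/τ₀ = (-1.6771·0.312242 − 0.293194·-1.0) / 0.019048 = -0.230467/0.019048 ≈ -12.1.

μ₀ = -12.1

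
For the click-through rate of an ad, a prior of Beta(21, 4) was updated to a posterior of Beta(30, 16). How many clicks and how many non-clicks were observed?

9 clicks and 12 non-clicks

Under Beta–binomial conjugacy the posterior parameters are (a+s, b+f).
So s = 30 − 21 = 9 and f = 16 − 4 = 12.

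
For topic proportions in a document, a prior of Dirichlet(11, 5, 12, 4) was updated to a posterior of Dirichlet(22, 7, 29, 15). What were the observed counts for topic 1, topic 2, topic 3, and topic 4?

For a Dirichlet(α) prior with multinomial counts c, the posterior is Dirichlet(α + c) componentwise.
Counts are posterior − prior componentwise: 22−11=11, 7−5=2, 29−12=17, 15−4=11.

counts (11, 2, 17, 11)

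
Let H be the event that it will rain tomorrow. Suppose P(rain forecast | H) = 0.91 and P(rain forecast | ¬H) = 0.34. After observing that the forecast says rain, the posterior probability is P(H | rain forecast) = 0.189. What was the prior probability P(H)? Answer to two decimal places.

P(H) = 0.08

Bayes' rule in odds form gives O(H|E) = O(H)·[P(E|H)/P(E|¬H)], hence O(H) = O(H|E)/LR.
Posterior odds = 0.189/(1−0.189) = 0.2330. LR = 0.91/0.34 = 2.6765.
Prior odds = 0.2330/2.6765 = 0.0871, so P(H) = 0.0871/(1+0.0871) ≈ 0.08.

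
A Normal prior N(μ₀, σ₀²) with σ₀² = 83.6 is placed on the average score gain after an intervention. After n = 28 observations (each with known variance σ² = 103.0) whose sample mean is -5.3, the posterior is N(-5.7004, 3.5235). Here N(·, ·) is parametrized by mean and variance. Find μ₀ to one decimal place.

μ₀ = -14.8

With known observation variance, the Normal–Normal posterior has precision τ_n = τ₀ + n/σ² and mean μ_n = (τ₀μ₀ + (n/σ²)x̄)/τ_n.
Here τ₀ = 1/83.6 = 0.011962 and τ_data = 28/103.0 = 0.271845, so τ_n = 0.283807.
Rearranging for μ₀: μ₀ = (μ_n·τ_n − τ_data·x̄)/τ₀ = (-5.7004·0.283807 − 0.271845·-5.3) / 0.011962 = -0.177035/0.011962 ≈ -14.8.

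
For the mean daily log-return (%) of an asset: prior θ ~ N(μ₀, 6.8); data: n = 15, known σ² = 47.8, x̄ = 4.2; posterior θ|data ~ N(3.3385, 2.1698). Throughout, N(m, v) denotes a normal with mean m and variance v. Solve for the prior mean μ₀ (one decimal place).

With known observation variance, the Normal–Normal posterior has precision τ_n = τ₀ + n/σ² and mean μ_n = (τ₀μ₀ + (n/σ²)x̄)/τ_n.
Here τ₀ = 1/6.8 = 0.147059 and τ_data = 15/47.8 = 0.313808, so τ_n = 0.460867.
Rearranging for μ₀: μ₀ = (μ_n·τ_n − τ_data·x̄)/τ₀ = (3.3385·0.460867 − 0.313808·4.2) / 0.147059 = 0.220611/0.147059 ≈ 1.5.

μ₀ = 1.5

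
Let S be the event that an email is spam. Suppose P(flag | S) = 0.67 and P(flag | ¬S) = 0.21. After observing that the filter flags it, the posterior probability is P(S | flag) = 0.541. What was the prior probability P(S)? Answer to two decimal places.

In odds form, posterior odds = prior odds × likelihood ratio, so prior odds = posterior odds ÷ LR.
Posterior odds = 0.541/(1−0.541) = 1.1786. LR = 0.67/0.21 = 3.1905.
Prior odds = 1.1786/3.1905 = 0.3694, so P(S) = 0.3694/(1+0.3694) ≈ 0.27.

P(S) = 0.27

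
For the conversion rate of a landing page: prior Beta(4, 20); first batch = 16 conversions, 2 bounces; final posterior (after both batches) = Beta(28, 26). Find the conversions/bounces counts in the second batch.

8 conversions and 4 bounces

Sequential conjugate updates are equivalent to a single update on the pooled data, so total successes = posterior α − prior α and total failures = posterior β − prior β.
Total across both batches: 28−4=24 conversions, 26−20=6 bounces.
Subtract the first batch: 24−16=8 conversions and 6−2=4 bounces.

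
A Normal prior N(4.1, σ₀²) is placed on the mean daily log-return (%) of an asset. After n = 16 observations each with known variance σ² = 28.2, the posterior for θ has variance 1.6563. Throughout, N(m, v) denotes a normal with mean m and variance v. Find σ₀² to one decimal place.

For the Normal–Normal model with known σ², precisions add: τ_n = τ₀ + n/σ².
So 1/σ₀² = 1/1.6563 − 16/28.2 = 0.603755 − 0.567376 = 0.036379.
Hence σ₀² = 1/0.036379 ≈ 27.5.

σ₀² = 27.5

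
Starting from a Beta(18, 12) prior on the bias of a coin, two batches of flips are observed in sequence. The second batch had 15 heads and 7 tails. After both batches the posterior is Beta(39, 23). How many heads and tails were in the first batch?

6 heads and 4 tails

Sequential conjugate updates are equivalent to a single update on the pooled data, so total successes = posterior α − prior α and total failures = posterior β − prior β.
Total across both batches: 39−18=21 heads, 23−12=11 tails.
Subtract the second batch: 21−15=6 heads and 11−7=4 tails.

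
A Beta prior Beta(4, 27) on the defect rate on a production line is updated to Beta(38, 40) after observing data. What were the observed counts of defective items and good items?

34 defective items and 13 good items

Under Beta–binomial conjugacy the posterior parameters are (α+s, β+f).
So s = 38 − 4 = 34 and f = 40 − 27 = 13.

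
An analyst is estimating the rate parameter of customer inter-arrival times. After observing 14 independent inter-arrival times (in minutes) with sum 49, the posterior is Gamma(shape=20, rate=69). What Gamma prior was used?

For an exponential likelihood with a Gamma(α, β) prior on the rate, n observations with total T give posterior Gamma(α+n, β+T).
So α = 20 − 14 = 6 and β = 69 − 49 = 20.

Gamma(shape=6, rate=20)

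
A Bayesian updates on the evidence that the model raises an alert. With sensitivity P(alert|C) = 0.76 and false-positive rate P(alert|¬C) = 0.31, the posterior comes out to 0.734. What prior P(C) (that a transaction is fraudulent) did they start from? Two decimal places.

In odds form, posterior odds = prior odds × likelihood ratio, so prior odds = posterior odds ÷ LR.
Posterior odds = 0.734/(1−0.734) = 2.7594. LR = 0.76/0.31 = 2.4516.
Prior odds = 2.7594/2.4516 = 1.1256, so P(C) = 1.1256/(1+1.1256) ≈ 0.53.

P(C) = 0.53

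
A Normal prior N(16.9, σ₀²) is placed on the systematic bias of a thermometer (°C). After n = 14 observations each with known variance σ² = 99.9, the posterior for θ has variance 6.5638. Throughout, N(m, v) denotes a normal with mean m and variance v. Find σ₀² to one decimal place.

Posterior precision equals prior precision plus data precision: 1/σ_n² = 1/σ₀² + n/σ².
So 1/σ₀² = 1/6.5638 − 14/99.9 = 0.152351 − 0.140140 = 0.012211.
Hence σ₀² = 1/0.012211 ≈ 81.9.

σ₀² = 81.9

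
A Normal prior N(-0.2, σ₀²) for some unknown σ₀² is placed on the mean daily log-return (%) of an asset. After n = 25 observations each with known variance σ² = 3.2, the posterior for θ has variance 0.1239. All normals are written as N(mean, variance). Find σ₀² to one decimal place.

σ₀² = 3.9

For the Normal–Normal model with known σ², precisions add: τ_n = τ₀ + n/σ².
So 1/σ₀² = 1/0.1239 − 25/3.2 = 8.071025 − 7.812500 = 0.258525.
Hence σ₀² = 1/0.258525 ≈ 3.9.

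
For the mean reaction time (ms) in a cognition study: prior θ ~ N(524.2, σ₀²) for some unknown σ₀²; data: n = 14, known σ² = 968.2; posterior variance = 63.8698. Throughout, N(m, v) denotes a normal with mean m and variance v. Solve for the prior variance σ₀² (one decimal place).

σ₀² = 835.4

Posterior precision equals prior precision plus data precision: 1/σ_n² = 1/σ₀² + n/σ².
So 1/σ₀² = 1/63.8698 − 14/968.2 = 0.015657 − 0.014460 = 0.001197.
Hence σ₀² = 1/0.001197 ≈ 835.4.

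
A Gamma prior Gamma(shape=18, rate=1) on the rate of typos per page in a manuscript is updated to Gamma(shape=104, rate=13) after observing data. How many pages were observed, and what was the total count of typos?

Gamma–Poisson conjugacy: posterior shape = α + Σxᵢ, posterior rate = β + n.
Matching: Σxᵢ = 104 − 18 = 86 and n = 13 − 1 = 12.

n = 12 pages with total 86 typos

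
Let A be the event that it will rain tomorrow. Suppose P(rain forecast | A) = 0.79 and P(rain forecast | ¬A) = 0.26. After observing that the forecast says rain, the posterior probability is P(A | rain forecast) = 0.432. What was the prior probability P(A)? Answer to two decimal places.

P(A) = 0.20

In odds form, posterior odds = prior odds × likelihood ratio, so prior odds = posterior odds ÷ LR.
Posterior odds = 0.432/(1−0.432) = 0.7606. LR = 0.79/0.26 = 3.0385.
Prior odds = 0.7606/3.0385 = 0.2503, so P(A) = 0.2503/(1+0.2503) ≈ 0.20.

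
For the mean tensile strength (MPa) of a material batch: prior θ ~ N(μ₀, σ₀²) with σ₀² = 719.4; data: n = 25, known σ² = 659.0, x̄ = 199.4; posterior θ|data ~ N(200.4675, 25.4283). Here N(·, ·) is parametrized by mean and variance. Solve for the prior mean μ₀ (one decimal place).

μ₀ = 229.6

With known observation variance, the Normal–Normal posterior has precision τ_n = τ₀ + n/σ² and mean μ_n = (τ₀μ₀ + (n/σ²)x̄)/τ_n.
Here τ₀ = 1/719.4 = 0.001390 and τ_data = 25/659.0 = 0.037936, so τ_n = 0.039326.
Rearranging for μ₀: μ₀ = (μ_n·τ_n − τ_data·x̄)/τ₀ = (200.4675·0.039326 − 0.037936·199.4) / 0.001390 = 0.319147/0.001390 ≈ 229.6.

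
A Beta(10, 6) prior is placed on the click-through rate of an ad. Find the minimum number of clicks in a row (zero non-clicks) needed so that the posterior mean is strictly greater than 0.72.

k = 6

After k clicks and 0 non-clicks the posterior is Beta(10+k, 6), with mean (10+k)/(10+6+k).
Set (10+k)/(16+k) > 0.72 and solve: k > (0.72·16 − 10)/(1 − 0.72) = 5.429.
The smallest integer exceeding 5.429 is 6, and checking k=6: (16)/(22) = 0.7273 > 0.72.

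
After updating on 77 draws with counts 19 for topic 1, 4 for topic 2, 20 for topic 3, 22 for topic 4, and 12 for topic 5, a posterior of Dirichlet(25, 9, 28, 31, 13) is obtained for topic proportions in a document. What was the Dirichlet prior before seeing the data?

Dirichlet(6, 5, 8, 9, 1)

For a Dirichlet(α) prior with multinomial counts c, the posterior is Dirichlet(α + c) componentwise.
Subtract each count from the matching posterior parameter: 25−19=6, 9−4=5, 28−20=8, 31−22=9, 13−12=1.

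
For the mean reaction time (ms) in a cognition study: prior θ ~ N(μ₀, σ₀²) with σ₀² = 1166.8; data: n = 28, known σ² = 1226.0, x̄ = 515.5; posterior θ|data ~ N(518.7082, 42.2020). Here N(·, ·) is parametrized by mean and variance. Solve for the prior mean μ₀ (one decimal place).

With known observation variance, the Normal–Normal posterior has precision τ_n = τ₀ + n/σ² and mean μ_n = (τ₀μ₀ + (n/σ²)x̄)/τ_n.
Here τ₀ = 1/1166.8 = 0.000857 and τ_data = 28/1226.0 = 0.022838, so τ_n = 0.023695.
Rearranging for μ₀: μ₀ = (μ_n·τ_n − τ_data·x̄)/τ₀ = (518.7082·0.023695 − 0.022838·515.5) / 0.000857 = 0.517802/0.000857 ≈ 604.2.

μ₀ = 604.2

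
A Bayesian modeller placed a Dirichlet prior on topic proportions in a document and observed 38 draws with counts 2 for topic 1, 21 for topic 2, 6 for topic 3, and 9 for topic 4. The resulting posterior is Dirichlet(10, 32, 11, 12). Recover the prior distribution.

For a Dirichlet(α) prior with multinomial counts c, the posterior is Dirichlet(α + c) componentwise.
Subtract each count from the matching posterior parameter: 10−2=8, 32−21=11, 11−6=5, 12−9=3.

Dirichlet(8, 11, 5, 3)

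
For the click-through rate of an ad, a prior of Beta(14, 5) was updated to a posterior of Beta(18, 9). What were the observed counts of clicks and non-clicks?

Under Beta–binomial conjugacy the posterior parameters are (a+s, b+f).
Match parameters: s=18−14=4, f=9−5=4.

4 clicks and 4 non-clicks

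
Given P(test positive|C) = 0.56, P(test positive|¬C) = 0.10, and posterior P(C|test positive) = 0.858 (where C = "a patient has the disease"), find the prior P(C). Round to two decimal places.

Bayes' rule in odds form gives O(C|E) = O(C)·[P(E|C)/P(E|¬C)], hence O(C) = O(C|E)/LR.
Posterior odds = 0.858/(1−0.858) = 6.0423. LR = 0.56/0.10 = 5.6000.
Prior odds = 6.0423/5.6000 = 1.0790, so P(C) = 1.0790/(1+1.0790) ≈ 0.52.

P(C) = 0.52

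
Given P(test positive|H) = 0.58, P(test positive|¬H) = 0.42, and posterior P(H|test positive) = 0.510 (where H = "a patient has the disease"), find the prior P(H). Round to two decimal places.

In odds form, posterior odds = prior odds × likelihood ratio, so prior odds = posterior odds ÷ LR.
Posterior odds = 0.510/(1−0.510) = 1.0408. LR = 0.58/0.42 = 1.3810.
Prior odds = 1.0408/1.3810 = 0.7537, so P(H) = 0.7537/(1+0.7537) ≈ 0.43.

P(H) = 0.43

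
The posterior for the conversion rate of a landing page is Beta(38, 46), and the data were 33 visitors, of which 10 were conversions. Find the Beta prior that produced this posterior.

Beta(28, 23)

Beta is conjugate to the binomial likelihood: posterior = Beta(α+s, β+f).
Subtract the data counts: 38−10=28, 46−23=23.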